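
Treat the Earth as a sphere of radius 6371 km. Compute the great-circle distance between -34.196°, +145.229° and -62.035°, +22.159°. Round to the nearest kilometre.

Δλ = 22.159 − 145.229 = -123.070°.
Δφ = -62.035 − -34.196 = -27.839°.
a = sin²(Δφ/2) + cos φ₁ · cos φ₂ · sin²(Δλ/2) = 0.357621.
c = 2·atan2(√a, √(1−a)) = 1.28204 rad → d = 6371·c ≈ 8167.89 km.

8168 km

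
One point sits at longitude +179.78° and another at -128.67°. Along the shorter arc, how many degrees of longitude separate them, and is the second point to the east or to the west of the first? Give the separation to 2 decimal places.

Raw difference: -128.67 − 179.78 = -308.45°.
Normalise into (−180°, 180°]: -308.45° + 360° = 51.55°.
Positive ⇒ the second point lies to the east; separation 51.55°.

51.55° east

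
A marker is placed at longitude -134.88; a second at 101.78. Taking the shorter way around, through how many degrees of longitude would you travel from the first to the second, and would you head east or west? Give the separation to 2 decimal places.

123.34° west

Raw difference: 101.78 − -134.88 = 236.66°.
Normalise into (−180°, 180°]: 236.66° − 360° = -123.34°.
Negative ⇒ the second point lies to the west; separation 123.34°.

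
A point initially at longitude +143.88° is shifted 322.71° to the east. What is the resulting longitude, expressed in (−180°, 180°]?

+106.59°

Start at +143.88°; shift +322.71° → +466.59°.
+466.59° lies outside (−180°, 180°]; subtract 360° → +106.59°.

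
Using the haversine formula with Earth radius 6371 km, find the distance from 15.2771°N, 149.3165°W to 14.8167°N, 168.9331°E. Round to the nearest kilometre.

Δλ = 168.9331 − -149.3165 = 318.2496°; wrapped into (−180°, 180°]: -41.7504°.
Δφ = 14.8167 − 15.2771 = -0.4604°.
a = sin²(Δφ/2) + cos φ₁ · cos φ₂ · sin²(Δλ/2) = 0.118430.
c = 2·atan2(√a, √(1−a)) = 0.70264 rad → d = 6371·c ≈ 4476.51 km.

4477 km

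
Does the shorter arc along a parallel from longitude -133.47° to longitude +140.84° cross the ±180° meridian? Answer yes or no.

Naïve |140.84 − -133.47| = 274.31° > 180°, so the shorter arc goes the other way round — across 180°.
Signed shortest Δλ = ((140.84 − -133.47 + 180) mod 360) − 180 = -85.69°.
Going west by 85.69° from -133.47° passes through 180° before reaching +140.84°.

Yes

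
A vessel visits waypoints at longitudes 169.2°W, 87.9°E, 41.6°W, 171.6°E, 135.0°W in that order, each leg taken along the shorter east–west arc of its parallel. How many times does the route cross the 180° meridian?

Leg 1: -169.2° → +87.9°, shortest Δλ = -102.9° (west) — crosses 180°.
Leg 2: +87.9° → -41.6°, shortest Δλ = -129.5° (west) — does not cross 180°.
Leg 3: -41.6° → +171.6°, shortest Δλ = -146.8° (west) — crosses 180°.
Leg 4: +171.6° → -135.0°, shortest Δλ = 53.4° (east) — crosses 180°.
Total crossings: 3.

3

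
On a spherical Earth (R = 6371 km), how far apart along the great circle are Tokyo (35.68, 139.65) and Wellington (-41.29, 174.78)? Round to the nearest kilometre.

9278 km

Δλ = 174.78 − 139.65 = 35.13°.
Δφ = -41.29 − 35.68 = -76.97°.
a = sin²(Δφ/2) + cos φ₁ · cos φ₂ · sin²(Δλ/2) = 0.442856.
c = 2·atan2(√a, √(1−a)) = 1.45626 rad → d = 6371·c ≈ 9277.82 km.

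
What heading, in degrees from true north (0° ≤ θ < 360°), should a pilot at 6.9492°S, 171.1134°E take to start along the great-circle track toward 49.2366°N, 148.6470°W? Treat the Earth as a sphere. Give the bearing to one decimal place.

27.4°

Δλ = -148.6470 − 171.1134 = -319.7604°; wrapped into (−180°, 180°]: 40.2396°.
θ = atan2( sin Δλ · cos φ₂ , cos φ₁ · sin φ₂ − sin φ₁ · cos φ₂ · cos Δλ )
  = atan2(0.42179, 0.81215) = 27.445° → normalised to [0°, 360°): 27.445°.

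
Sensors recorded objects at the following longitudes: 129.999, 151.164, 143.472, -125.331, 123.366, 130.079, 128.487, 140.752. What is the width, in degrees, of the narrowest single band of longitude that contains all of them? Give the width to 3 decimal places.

Sort the longitudes: -125.331°, +123.366°, +128.487°, +129.999°, +130.079°, +140.752°, +143.472°, +151.164°.
Eastward gaps between consecutive values (wrapping around): 248.697°, 5.121°, 1.512°, 0.080°, 10.673°, 2.720°, 7.692°, 83.505°.
Largest gap = 248.697° ⇒ minimal covering band is its complement: 360° − 248.697° = 111.303°.
Band runs from +123.366° eastward to -125.331°, crossing the antimeridian.

111.303°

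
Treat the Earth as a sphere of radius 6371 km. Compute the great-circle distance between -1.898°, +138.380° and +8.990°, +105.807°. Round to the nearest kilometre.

Δλ = 105.807 − 138.380 = -32.573°.
Δφ = 8.990 − -1.898 = 10.888°.
a = sin²(Δφ/2) + cos φ₁ · cos φ₂ · sin²(Δλ/2) = 0.086639.
c = 2·atan2(√a, √(1−a)) = 0.59754 rad → d = 6371·c ≈ 3806.93 km.

3807 km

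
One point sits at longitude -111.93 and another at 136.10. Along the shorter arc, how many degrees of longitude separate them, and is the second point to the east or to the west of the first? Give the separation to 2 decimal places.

Raw difference: 136.10 − -111.93 = 248.03°.
Normalise into (−180°, 180°]: 248.03° − 360° = -111.97°.
Negative ⇒ the second point lies to the west; separation 111.97°.

111.97° west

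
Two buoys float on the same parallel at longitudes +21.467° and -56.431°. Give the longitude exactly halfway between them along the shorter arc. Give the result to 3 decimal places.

Signed shortest Δλ from +21.467° to -56.431° is -77.898°.
Midpoint longitude = +21.467° + (-77.898°)/2 = +21.467° − 38.949° = -17.482°.

-17.482°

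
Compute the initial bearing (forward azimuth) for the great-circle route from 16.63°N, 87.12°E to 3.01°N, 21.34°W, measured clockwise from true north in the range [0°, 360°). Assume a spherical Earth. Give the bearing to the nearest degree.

Δλ = -21.34 − 87.12 = -108.46°.
θ = atan2( sin Δλ · cos φ₂ , cos φ₁ · sin φ₂ − sin φ₁ · cos φ₂ · cos Δλ )
  = atan2(-0.94724, 0.14081) = -81.545° → normalised to [0°, 360°): 278.455°.

278°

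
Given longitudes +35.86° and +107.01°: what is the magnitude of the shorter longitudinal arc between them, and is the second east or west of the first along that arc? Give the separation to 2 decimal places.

71.15° east

Raw difference: 107.01 − 35.86 = 71.15°.
Normalise into (−180°, 180°]: 71.15° stays 71.15°.
Positive ⇒ the second point lies to the east; separation 71.15°.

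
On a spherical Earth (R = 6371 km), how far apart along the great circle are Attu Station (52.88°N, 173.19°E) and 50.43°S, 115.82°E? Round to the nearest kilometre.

12681 km

Δλ = 115.82 − 173.19 = -57.37°.
Δφ = -50.43 − 52.88 = -103.31°.
a = sin²(Δφ/2) + cos φ₁ · cos φ₂ · sin²(Δλ/2) = 0.703681.
c = 2·atan2(√a, √(1−a)) = 1.99036 rad → d = 6371·c ≈ 12680.58 km.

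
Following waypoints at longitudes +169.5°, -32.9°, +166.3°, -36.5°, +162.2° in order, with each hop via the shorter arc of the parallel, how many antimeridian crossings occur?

4

Leg 1: +169.5° → -32.9°, shortest Δλ = 157.6° (east) — crosses 180°.
Leg 2: -32.9° → +166.3°, shortest Δλ = -160.8° (west) — crosses 180°.
Leg 3: +166.3° → -36.5°, shortest Δλ = 157.2° (east) — crosses 180°.
Leg 4: -36.5° → +162.2°, shortest Δλ = -161.3° (west) — crosses 180°.
Total crossings: 4.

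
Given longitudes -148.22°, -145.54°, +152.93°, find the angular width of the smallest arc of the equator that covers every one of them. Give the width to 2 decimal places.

61.53°

Sort the longitudes: -148.22°, -145.54°, +152.93°.
Eastward gaps between consecutive values (wrapping around): 2.68°, 298.47°, 58.85°.
Largest gap = 298.47° ⇒ minimal covering band is its complement: 360° − 298.47° = 61.53°.
Band runs from +152.93° eastward to -145.54°, crossing the antimeridian.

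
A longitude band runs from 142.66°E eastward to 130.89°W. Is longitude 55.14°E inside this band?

No

Band width going east from +142.66° to -130.89°: ((-130.89 − 142.66) mod 360) = 86.45°.
Offset of +55.14° east of the west edge: ((55.14 − 142.66) mod 360) = 272.48°.
272.48° > 86.45° ⇒ outside.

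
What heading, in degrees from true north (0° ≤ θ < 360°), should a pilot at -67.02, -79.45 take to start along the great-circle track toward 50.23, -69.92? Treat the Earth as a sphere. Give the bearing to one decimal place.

Δλ = -69.92 − -79.45 = 9.53°.
θ = atan2( sin Δλ · cos φ₂ , cos φ₁ · sin φ₂ − sin φ₁ · cos φ₂ · cos Δλ )
  = atan2(0.10591, 0.88089) = 6.856° → normalised to [0°, 360°): 6.856°.

6.9°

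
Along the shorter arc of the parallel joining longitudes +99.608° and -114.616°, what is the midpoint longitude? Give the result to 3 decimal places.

+172.496°

Signed shortest Δλ from +99.608° to -114.616° is +145.776°.
Midpoint longitude = +99.608° + (+145.776°)/2 = +99.608° + 72.888° = +172.496°.
(The naïve average (+99.608 + -114.616)/2 = -7.504° is on the wrong side of the globe.)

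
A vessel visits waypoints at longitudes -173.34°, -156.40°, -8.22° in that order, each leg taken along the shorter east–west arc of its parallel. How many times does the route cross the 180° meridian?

Leg 1: -173.34° → -156.40°, shortest Δλ = 16.94° (east) — does not cross 180°.
Leg 2: -156.40° → -8.22°, shortest Δλ = 148.18° (east) — does not cross 180°.
Total crossings: 0.

0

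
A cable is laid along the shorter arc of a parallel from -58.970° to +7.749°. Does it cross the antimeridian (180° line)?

Signed shortest Δλ = ((7.749 − -58.970 + 180) mod 360) − 180 = 66.719°.
Going east by 66.719° from -58.970° reaches +7.749° without touching 180°.

No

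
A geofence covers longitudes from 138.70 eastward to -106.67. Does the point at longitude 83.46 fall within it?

Band width going east from +138.70° to -106.67°: ((-106.67 − 138.70) mod 360) = 114.63°.
Offset of +83.46° east of the west edge: ((83.46 − 138.70) mod 360) = 304.76°.
304.76° > 114.63° ⇒ outside.

No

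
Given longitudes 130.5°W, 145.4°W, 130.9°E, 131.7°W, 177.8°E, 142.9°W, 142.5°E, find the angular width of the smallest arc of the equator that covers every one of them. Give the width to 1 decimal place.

98.6°

Sort the longitudes: -145.4°, -142.9°, -131.7°, -130.5°, +130.9°, +142.5°, +177.8°.
Eastward gaps between consecutive values (wrapping around): 2.5°, 11.2°, 1.2°, 261.4°, 11.6°, 35.3°, 36.8°.
Largest gap = 261.4° ⇒ minimal covering band is its complement: 360° − 261.4° = 98.6°.
Band runs from +130.9° eastward to -130.5°, crossing the antimeridian.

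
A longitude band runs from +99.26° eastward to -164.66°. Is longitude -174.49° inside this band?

Band width going east from +99.26° to -164.66°: ((-164.66 − 99.26) mod 360) = 96.08°.
Offset of -174.49° east of the west edge: ((-174.49 − 99.26) mod 360) = 86.25°.
86.25° ≤ 96.08° ⇒ inside.

Yes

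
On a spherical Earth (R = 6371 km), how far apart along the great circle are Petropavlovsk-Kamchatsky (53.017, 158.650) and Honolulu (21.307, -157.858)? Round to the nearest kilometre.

Δλ = -157.858 − 158.650 = -316.508°; wrapped into (−180°, 180°]: 43.492°.
Δφ = 21.307 − 53.017 = -31.710°.
a = sin²(Δφ/2) + cos φ₁ · cos φ₂ · sin²(Δλ/2) = 0.151571.
c = 2·atan2(√a, √(1−a)) = 0.79979 rad → d = 6371·c ≈ 5095.46 km.

5095 km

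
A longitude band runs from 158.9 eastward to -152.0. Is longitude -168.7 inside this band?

Yes

Band width going east from +158.9° to -152.0°: ((-152.0 − 158.9) mod 360) = 49.1°.
Offset of -168.7° east of the west edge: ((-168.7 − 158.9) mod 360) = 32.4°.
32.4° ≤ 49.1° ⇒ inside.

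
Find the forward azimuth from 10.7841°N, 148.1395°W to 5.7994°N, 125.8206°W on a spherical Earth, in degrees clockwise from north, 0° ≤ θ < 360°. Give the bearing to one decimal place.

Δλ = -125.8206 − -148.1395 = 22.3189°.
θ = atan2( sin Δλ · cos φ₂ , cos φ₁ · sin φ₂ − sin φ₁ · cos φ₂ · cos Δλ )
  = atan2(0.37782, -0.07294) = 100.927° → normalised to [0°, 360°): 100.927°.

100.9°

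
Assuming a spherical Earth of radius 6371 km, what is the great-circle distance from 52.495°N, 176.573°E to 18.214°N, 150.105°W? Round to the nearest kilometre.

4783 km

Δλ = -150.105 − 176.573 = -326.678°; wrapped into (−180°, 180°]: 33.322°.
Δφ = 18.214 − 52.495 = -34.281°.
a = sin²(Δφ/2) + cos φ₁ · cos φ₂ · sin²(Δλ/2) = 0.134397.
c = 2·atan2(√a, √(1−a)) = 0.75071 rad → d = 6371·c ≈ 4782.76 km.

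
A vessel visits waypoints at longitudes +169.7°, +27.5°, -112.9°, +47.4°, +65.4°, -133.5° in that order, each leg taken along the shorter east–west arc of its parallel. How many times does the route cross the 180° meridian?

1

Leg 1: +169.7° → +27.5°, shortest Δλ = -142.2° (west) — does not cross 180°.
Leg 2: +27.5° → -112.9°, shortest Δλ = -140.4° (west) — does not cross 180°.
Leg 3: -112.9° → +47.4°, shortest Δλ = 160.3° (east) — does not cross 180°.
Leg 4: +47.4° → +65.4°, shortest Δλ = 18.0° (east) — does not cross 180°.
Leg 5: +65.4° → -133.5°, shortest Δλ = 161.1° (east) — crosses 180°.
Total crossings: 1.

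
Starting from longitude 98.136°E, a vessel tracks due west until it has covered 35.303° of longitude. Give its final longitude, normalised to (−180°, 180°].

62.833°E

Start at +98.136°; shift −35.303° → +62.833°.
+62.833° already lies in (−180°, 180°].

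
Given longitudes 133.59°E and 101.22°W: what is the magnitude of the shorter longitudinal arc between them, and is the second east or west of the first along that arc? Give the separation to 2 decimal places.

125.19° east

Raw difference: -101.22 − 133.59 = -234.81°.
Normalise into (−180°, 180°]: -234.81° + 360° = 125.19°.
Positive ⇒ the second point lies to the east; separation 125.19°.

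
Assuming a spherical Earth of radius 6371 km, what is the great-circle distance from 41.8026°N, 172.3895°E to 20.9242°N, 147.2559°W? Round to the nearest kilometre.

4422 km

Δλ = -147.2559 − 172.3895 = -319.6454°; wrapped into (−180°, 180°]: 40.3546°.
Δφ = 20.9242 − 41.8026 = -20.8784°.
a = sin²(Δφ/2) + cos φ₁ · cos φ₂ · sin²(Δλ/2) = 0.115671.
c = 2·atan2(√a, √(1−a)) = 0.69405 rad → d = 6371·c ≈ 4421.82 km.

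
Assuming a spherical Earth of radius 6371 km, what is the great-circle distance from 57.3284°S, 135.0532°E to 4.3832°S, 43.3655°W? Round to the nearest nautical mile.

7101 nmi

Δλ = -43.3655 − 135.0532 = -178.4187°.
Δφ = -4.3832 − -57.3284 = 52.9452°.
a = sin²(Δφ/2) + cos φ₁ · cos φ₂ · sin²(Δλ/2) = 0.736852.
c = 2·atan2(√a, √(1−a)) = 2.06429 rad → d = 6371·c ≈ 13151.59 km ≈ 7101.29 nmi.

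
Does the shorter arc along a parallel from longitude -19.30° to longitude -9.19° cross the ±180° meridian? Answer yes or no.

Signed shortest Δλ = ((-9.19 − -19.30 + 180) mod 360) − 180 = 10.11°.
Going east by 10.11° from -19.30° reaches -9.19° without touching 180°.

No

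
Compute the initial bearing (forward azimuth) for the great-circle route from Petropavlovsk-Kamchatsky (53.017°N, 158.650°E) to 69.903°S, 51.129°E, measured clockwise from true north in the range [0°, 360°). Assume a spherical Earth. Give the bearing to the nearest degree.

214°

Δλ = 51.129 − 158.650 = -107.521°.
θ = atan2( sin Δλ · cos φ₂ , cos φ₁ · sin φ₂ − sin φ₁ · cos φ₂ · cos Δλ )
  = atan2(-0.32767, -0.48232) = -145.809° → normalised to [0°, 360°): 214.191°.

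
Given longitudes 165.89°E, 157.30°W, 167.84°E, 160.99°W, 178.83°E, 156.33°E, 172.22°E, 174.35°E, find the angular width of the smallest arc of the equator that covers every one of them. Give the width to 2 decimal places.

46.37°

Sort the longitudes: -160.99°, -157.30°, +156.33°, +165.89°, +167.84°, +172.22°, +174.35°, +178.83°.
Eastward gaps between consecutive values (wrapping around): 3.69°, 313.63°, 9.56°, 1.95°, 4.38°, 2.13°, 4.48°, 20.18°.
Largest gap = 313.63° ⇒ minimal covering band is its complement: 360° − 313.63° = 46.37°.
Band runs from +156.33° eastward to -157.30°, crossing the antimeridian.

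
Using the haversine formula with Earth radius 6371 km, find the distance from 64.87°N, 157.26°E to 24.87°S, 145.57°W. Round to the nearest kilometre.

Δλ = -145.57 − 157.26 = -302.83°; wrapped into (−180°, 180°]: 57.17°.
Δφ = -24.87 − 64.87 = -89.74°.
a = sin²(Δφ/2) + cos φ₁ · cos φ₂ · sin²(Δλ/2) = 0.585934.
c = 2·atan2(√a, √(1−a)) = 1.74352 rad → d = 6371·c ≈ 11107.98 km.

11108 km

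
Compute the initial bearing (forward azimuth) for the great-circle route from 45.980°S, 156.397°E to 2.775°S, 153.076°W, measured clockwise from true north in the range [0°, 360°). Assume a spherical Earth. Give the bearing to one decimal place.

Δλ = -153.076 − 156.397 = -309.473°; wrapped into (−180°, 180°]: 50.527°.
θ = atan2( sin Δλ · cos φ₂ , cos φ₁ · sin φ₂ − sin φ₁ · cos φ₂ · cos Δλ )
  = atan2(0.77102, 0.42296) = 61.252° → normalised to [0°, 360°): 61.252°.

61.3°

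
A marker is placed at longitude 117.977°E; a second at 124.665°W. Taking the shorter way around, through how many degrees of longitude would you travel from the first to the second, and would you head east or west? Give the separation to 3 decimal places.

117.358° east

Raw difference: -124.665 − 117.977 = -242.642°.
Normalise into (−180°, 180°]: -242.642° + 360° = 117.358°.
Positive ⇒ the second point lies to the east; separation 117.358°.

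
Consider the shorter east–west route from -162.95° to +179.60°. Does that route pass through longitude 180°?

Naïve |179.60 − -162.95| = 342.55° > 180°, so the shorter arc goes the other way round — across 180°.
Signed shortest Δλ = ((179.60 − -162.95 + 180) mod 360) − 180 = -17.45°.
Going west by 17.45° from -162.95° passes through 180° before reaching +179.60°.

Yes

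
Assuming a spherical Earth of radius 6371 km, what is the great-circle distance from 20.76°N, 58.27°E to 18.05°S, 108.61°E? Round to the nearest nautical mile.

Δλ = 108.61 − 58.27 = 50.34°.
Δφ = -18.05 − 20.76 = -38.81°.
a = sin²(Δφ/2) + cos φ₁ · cos φ₂ · sin²(Δλ/2) = 0.271202.
c = 2·atan2(√a, √(1−a)) = 1.09551 rad → d = 6371·c ≈ 6979.48 km ≈ 3768.62 nmi.

3769 nmi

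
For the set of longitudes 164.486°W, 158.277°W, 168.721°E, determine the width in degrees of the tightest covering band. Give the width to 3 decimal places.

Sort the longitudes: -164.486°, -158.277°, +168.721°.
Eastward gaps between consecutive values (wrapping around): 6.209°, 326.998°, 26.793°.
Largest gap = 326.998° ⇒ minimal covering band is its complement: 360° − 326.998° = 33.002°.
Band runs from +168.721° eastward to -158.277°, crossing the antimeridian.

33.002°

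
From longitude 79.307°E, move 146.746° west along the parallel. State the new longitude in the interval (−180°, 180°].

67.439°W

Start at +79.307°; shift −146.746° → -67.439°.
-67.439° already lies in (−180°, 180°].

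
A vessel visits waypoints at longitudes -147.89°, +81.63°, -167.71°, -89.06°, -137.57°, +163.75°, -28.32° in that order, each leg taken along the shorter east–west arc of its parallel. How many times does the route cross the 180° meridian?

4

Leg 1: -147.89° → +81.63°, shortest Δλ = -130.48° (west) — crosses 180°.
Leg 2: +81.63° → -167.71°, shortest Δλ = 110.66° (east) — crosses 180°.
Leg 3: -167.71° → -89.06°, shortest Δλ = 78.65° (east) — does not cross 180°.
Leg 4: -89.06° → -137.57°, shortest Δλ = -48.51° (west) — does not cross 180°.
Leg 5: -137.57° → +163.75°, shortest Δλ = -58.68° (west) — crosses 180°.
Leg 6: +163.75° → -28.32°, shortest Δλ = 167.93° (east) — crosses 180°.
Total crossings: 4.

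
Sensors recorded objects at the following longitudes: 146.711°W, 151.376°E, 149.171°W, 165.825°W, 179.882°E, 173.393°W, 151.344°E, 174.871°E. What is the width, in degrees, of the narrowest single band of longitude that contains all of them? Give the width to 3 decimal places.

61.945°

Sort the longitudes: -173.393°, -165.825°, -149.171°, -146.711°, +151.344°, +151.376°, +174.871°, +179.882°.
Eastward gaps between consecutive values (wrapping around): 7.568°, 16.654°, 2.460°, 298.055°, 0.032°, 23.495°, 5.011°, 6.725°.
Largest gap = 298.055° ⇒ minimal covering band is its complement: 360° − 298.055° = 61.945°.
Band runs from +151.344° eastward to -146.711°, crossing the antimeridian.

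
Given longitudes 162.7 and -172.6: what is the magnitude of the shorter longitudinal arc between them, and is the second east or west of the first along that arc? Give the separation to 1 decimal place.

24.7° east

Raw difference: -172.6 − 162.7 = -335.3°.
Normalise into (−180°, 180°]: -335.3° + 360° = 24.7°.
Positive ⇒ the second point lies to the east; separation 24.7°.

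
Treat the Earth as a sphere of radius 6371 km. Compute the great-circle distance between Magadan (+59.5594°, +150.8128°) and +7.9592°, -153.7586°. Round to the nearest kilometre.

Δλ = -153.7586 − 150.8128 = -304.5714°; wrapped into (−180°, 180°]: 55.4286°.
Δφ = 7.9592 − 59.5594 = -51.6002°.
a = sin²(Δφ/2) + cos φ₁ · cos φ₂ · sin²(Δλ/2) = 0.297951.
c = 2·atan2(√a, √(1−a)) = 1.15480 rad → d = 6371·c ≈ 7357.25 km.

7357 km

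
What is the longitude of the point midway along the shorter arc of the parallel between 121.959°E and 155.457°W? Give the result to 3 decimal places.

163.251°E

Signed shortest Δλ from +121.959° to -155.457° is +82.584°.
Midpoint longitude = +121.959° + (+82.584°)/2 = +121.959° + 41.292° = +163.251°.
(The naïve average (+121.959 + -155.457)/2 = -16.749° is on the wrong side of the globe.)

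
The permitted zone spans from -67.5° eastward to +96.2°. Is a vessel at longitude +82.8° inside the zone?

Band width going east from -67.5° to +96.2°: ((96.2 − -67.5) mod 360) = 163.7°.
Offset of +82.8° east of the west edge: ((82.8 − -67.5) mod 360) = 150.3°.
150.3° ≤ 163.7° ⇒ inside.

Yes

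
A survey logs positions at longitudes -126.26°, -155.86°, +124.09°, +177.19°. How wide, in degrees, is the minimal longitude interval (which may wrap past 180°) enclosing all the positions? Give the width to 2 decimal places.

Sort the longitudes: -155.86°, -126.26°, +124.09°, +177.19°.
Eastward gaps between consecutive values (wrapping around): 29.60°, 250.35°, 53.10°, 26.95°.
Largest gap = 250.35° ⇒ minimal covering band is its complement: 360° − 250.35° = 109.65°.
Band runs from +124.09° eastward to -126.26°, crossing the antimeridian.

109.65°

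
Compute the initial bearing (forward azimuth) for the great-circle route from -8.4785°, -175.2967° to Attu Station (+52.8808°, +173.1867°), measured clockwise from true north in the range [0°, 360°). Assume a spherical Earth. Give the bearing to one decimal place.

Δλ = 173.1867 − -175.2967 = 348.4834°; wrapped into (−180°, 180°]: -11.5166°.
θ = atan2( sin Δλ · cos φ₂ , cos φ₁ · sin φ₂ − sin φ₁ · cos φ₂ · cos Δλ )
  = atan2(-0.12048, 0.87585) = -7.833° → normalised to [0°, 360°): 352.167°.

352.2°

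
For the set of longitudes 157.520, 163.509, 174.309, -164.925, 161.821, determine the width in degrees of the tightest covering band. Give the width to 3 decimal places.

Sort the longitudes: -164.925°, +157.520°, +161.821°, +163.509°, +174.309°.
Eastward gaps between consecutive values (wrapping around): 322.445°, 4.301°, 1.688°, 10.800°, 20.766°.
Largest gap = 322.445° ⇒ minimal covering band is its complement: 360° − 322.445° = 37.555°.
Band runs from +157.520° eastward to -164.925°, crossing the antimeridian.

37.555°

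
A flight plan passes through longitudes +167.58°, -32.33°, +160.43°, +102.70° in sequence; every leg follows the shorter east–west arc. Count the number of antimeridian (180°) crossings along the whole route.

Leg 1: +167.58° → -32.33°, shortest Δλ = 160.09° (east) — crosses 180°.
Leg 2: -32.33° → +160.43°, shortest Δλ = -167.24° (west) — crosses 180°.
Leg 3: +160.43° → +102.70°, shortest Δλ = -57.73° (west) — does not cross 180°.
Total crossings: 2.

2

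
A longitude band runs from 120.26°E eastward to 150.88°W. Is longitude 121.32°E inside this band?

Band width going east from +120.26° to -150.88°: ((-150.88 − 120.26) mod 360) = 88.86°.
Offset of +121.32° east of the west edge: ((121.32 − 120.26) mod 360) = 1.06°.
1.06° ≤ 88.86° ⇒ inside.

Yes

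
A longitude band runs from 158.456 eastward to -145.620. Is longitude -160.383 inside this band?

Band width going east from +158.456° to -145.620°: ((-145.620 − 158.456) mod 360) = 55.924°.
Offset of -160.383° east of the west edge: ((-160.383 − 158.456) mod 360) = 41.161°.
41.161° ≤ 55.924° ⇒ inside.

Yes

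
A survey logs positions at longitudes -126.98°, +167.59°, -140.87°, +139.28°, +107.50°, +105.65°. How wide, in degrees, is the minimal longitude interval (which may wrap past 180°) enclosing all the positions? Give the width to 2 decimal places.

127.37°

Sort the longitudes: -140.87°, -126.98°, +105.65°, +107.50°, +139.28°, +167.59°.
Eastward gaps between consecutive values (wrapping around): 13.89°, 232.63°, 1.85°, 31.78°, 28.31°, 51.54°.
Largest gap = 232.63° ⇒ minimal covering band is its complement: 360° − 232.63° = 127.37°.
Band runs from +105.65° eastward to -126.98°, crossing the antimeridian.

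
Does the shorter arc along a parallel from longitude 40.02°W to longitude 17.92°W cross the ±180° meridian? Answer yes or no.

No

Signed shortest Δλ = ((-17.92 − -40.02 + 180) mod 360) − 180 = 22.1°.
Going east by 22.1° from -40.02° reaches -17.92° without touching 180°.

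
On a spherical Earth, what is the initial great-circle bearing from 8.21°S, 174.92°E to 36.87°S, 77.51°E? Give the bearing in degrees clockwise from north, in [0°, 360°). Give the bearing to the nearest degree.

Δλ = 77.51 − 174.92 = -97.41°.
θ = atan2( sin Δλ · cos φ₂ , cos φ₁ · sin φ₂ − sin φ₁ · cos φ₂ · cos Δλ )
  = atan2(-0.79332, -0.60859) = -127.493° → normalised to [0°, 360°): 232.507°.

233°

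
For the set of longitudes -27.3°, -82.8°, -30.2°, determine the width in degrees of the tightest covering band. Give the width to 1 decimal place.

55.5°

Sort the longitudes: -82.8°, -30.2°, -27.3°.
Eastward gaps between consecutive values (wrapping around): 52.6°, 2.9°, 304.5°.
Largest gap = 304.5° ⇒ minimal covering band is its complement: 360° − 304.5° = 55.5°.
Band runs from -82.8° eastward to -27.3°.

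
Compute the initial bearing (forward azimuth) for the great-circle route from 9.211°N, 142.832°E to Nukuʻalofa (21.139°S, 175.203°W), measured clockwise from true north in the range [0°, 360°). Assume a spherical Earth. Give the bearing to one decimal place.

Δλ = -175.203 − 142.832 = -318.035°; wrapped into (−180°, 180°]: 41.965°.
θ = atan2( sin Δλ · cos φ₂ , cos φ₁ · sin φ₂ − sin φ₁ · cos φ₂ · cos Δλ )
  = atan2(0.62368, -0.46699) = 126.825° → normalised to [0°, 360°): 126.825°.

126.8°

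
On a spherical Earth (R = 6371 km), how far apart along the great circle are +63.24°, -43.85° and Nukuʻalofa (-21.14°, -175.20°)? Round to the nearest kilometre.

Δλ = -175.20 − -43.85 = -131.35°.
Δφ = -21.14 − 63.24 = -84.38°.
a = sin²(Δφ/2) + cos φ₁ · cos φ₂ · sin²(Δλ/2) = 0.799734.
c = 2·atan2(√a, √(1−a)) = 2.21363 rad → d = 6371·c ≈ 14103.05 km.

14103 km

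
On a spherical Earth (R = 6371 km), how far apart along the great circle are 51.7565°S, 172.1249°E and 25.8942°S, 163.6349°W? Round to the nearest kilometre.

Δλ = -163.6349 − 172.1249 = -335.7598°; wrapped into (−180°, 180°]: 24.2402°.
Δφ = -25.8942 − -51.7565 = 25.8623°.
a = sin²(Δφ/2) + cos φ₁ · cos φ₂ · sin²(Δλ/2) = 0.074626.
c = 2·atan2(√a, √(1−a)) = 0.55339 rad → d = 6371·c ≈ 3525.64 km.

3526 km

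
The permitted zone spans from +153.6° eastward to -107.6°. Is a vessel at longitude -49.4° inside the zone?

Band width going east from +153.6° to -107.6°: ((-107.6 − 153.6) mod 360) = 98.8°.
Offset of -49.4° east of the west edge: ((-49.4 − 153.6) mod 360) = 157.0°.
157.0° > 98.8° ⇒ outside.

No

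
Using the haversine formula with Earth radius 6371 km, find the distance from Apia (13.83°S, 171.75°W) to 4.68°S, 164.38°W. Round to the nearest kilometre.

1299 km

Δλ = -164.38 − -171.75 = 7.37°.
Δφ = -4.68 − -13.83 = 9.15°.
a = sin²(Δφ/2) + cos φ₁ · cos φ₂ · sin²(Δλ/2) = 0.010360.
c = 2·atan2(√a, √(1−a)) = 0.20392 rad → d = 6371·c ≈ 1299.18 km.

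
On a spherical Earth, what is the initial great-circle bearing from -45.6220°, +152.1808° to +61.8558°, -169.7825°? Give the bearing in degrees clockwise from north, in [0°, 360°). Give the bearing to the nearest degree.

18°

Δλ = -169.7825 − 152.1808 = -321.9633°; wrapped into (−180°, 180°]: 38.0367°.
θ = atan2( sin Δλ · cos φ₂ , cos φ₁ · sin φ₂ − sin φ₁ · cos φ₂ · cos Δλ )
  = atan2(0.29064, 0.88223) = 18.234° → normalised to [0°, 360°): 18.234°.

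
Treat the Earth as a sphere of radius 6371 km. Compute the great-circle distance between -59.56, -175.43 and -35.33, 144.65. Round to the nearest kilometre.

3931 km

Δλ = 144.65 − -175.43 = 320.08°; wrapped into (−180°, 180°]: -39.92°.
Δφ = -35.33 − -59.56 = 24.23°.
a = sin²(Δφ/2) + cos φ₁ · cos φ₂ · sin²(Δλ/2) = 0.092213.
c = 2·atan2(√a, √(1−a)) = 0.61707 rad → d = 6371·c ≈ 3931.38 km.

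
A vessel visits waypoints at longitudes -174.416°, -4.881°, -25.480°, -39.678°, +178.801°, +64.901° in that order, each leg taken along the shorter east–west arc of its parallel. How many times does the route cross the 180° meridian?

1

Leg 1: -174.416° → -4.881°, shortest Δλ = 169.535° (east) — does not cross 180°.
Leg 2: -4.881° → -25.480°, shortest Δλ = -20.599° (west) — does not cross 180°.
Leg 3: -25.480° → -39.678°, shortest Δλ = -14.198° (west) — does not cross 180°.
Leg 4: -39.678° → +178.801°, shortest Δλ = -141.521° (west) — crosses 180°.
Leg 5: +178.801° → +64.901°, shortest Δλ = -113.9° (west) — does not cross 180°.
Total crossings: 1.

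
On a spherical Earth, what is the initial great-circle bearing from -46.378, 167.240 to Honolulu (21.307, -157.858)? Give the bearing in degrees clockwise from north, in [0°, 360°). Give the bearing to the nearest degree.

34°

Δλ = -157.858 − 167.240 = -325.098°; wrapped into (−180°, 180°]: 34.902°.
θ = atan2( sin Δλ · cos φ₂ , cos φ₁ · sin φ₂ − sin φ₁ · cos φ₂ · cos Δλ )
  = atan2(0.53306, 0.80380) = 33.551° → normalised to [0°, 360°): 33.551°.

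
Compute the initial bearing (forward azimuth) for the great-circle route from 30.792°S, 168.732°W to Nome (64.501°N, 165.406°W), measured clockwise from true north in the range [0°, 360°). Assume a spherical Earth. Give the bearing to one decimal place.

1.4°

Δλ = -165.406 − -168.732 = 3.326°.
θ = atan2( sin Δλ · cos φ₂ , cos φ₁ · sin φ₂ − sin φ₁ · cos φ₂ · cos Δλ )
  = atan2(0.02498, 0.99536) = 1.437° → normalised to [0°, 360°): 1.437°.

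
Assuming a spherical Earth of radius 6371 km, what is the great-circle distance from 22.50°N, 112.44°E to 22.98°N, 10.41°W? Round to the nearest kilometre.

Δλ = -10.41 − 112.44 = -122.85°.
Δφ = 22.98 − 22.50 = 0.48°.
a = sin²(Δφ/2) + cos φ₁ · cos φ₂ · sin²(Δλ/2) = 0.655988.
c = 2·atan2(√a, √(1−a)) = 1.88807 rad → d = 6371·c ≈ 12028.89 km.

12029 km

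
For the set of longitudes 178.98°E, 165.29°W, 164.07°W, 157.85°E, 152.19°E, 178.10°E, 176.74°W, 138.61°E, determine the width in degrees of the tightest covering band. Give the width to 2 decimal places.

Sort the longitudes: -176.74°, -165.29°, -164.07°, +138.61°, +152.19°, +157.85°, +178.10°, +178.98°.
Eastward gaps between consecutive values (wrapping around): 11.45°, 1.22°, 302.68°, 13.58°, 5.66°, 20.25°, 0.88°, 4.28°.
Largest gap = 302.68° ⇒ minimal covering band is its complement: 360° − 302.68° = 57.32°.
Band runs from +138.61° eastward to -164.07°, crossing the antimeridian.

57.32°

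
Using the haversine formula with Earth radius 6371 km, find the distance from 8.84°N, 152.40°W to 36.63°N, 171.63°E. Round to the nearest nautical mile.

2571 nmi

Δλ = 171.63 − -152.40 = 324.03°; wrapped into (−180°, 180°]: -35.97°.
Δφ = 36.63 − 8.84 = 27.79°.
a = sin²(Δφ/2) + cos φ₁ · cos φ₂ · sin²(Δλ/2) = 0.133269.
c = 2·atan2(√a, √(1−a)) = 0.74740 rad → d = 6371·c ≈ 4761.65 km ≈ 2571.09 nmi.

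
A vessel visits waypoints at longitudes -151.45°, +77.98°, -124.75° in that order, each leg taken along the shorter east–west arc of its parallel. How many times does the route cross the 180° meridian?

2

Leg 1: -151.45° → +77.98°, shortest Δλ = -130.57° (west) — crosses 180°.
Leg 2: +77.98° → -124.75°, shortest Δλ = 157.27° (east) — crosses 180°.
Total crossings: 2.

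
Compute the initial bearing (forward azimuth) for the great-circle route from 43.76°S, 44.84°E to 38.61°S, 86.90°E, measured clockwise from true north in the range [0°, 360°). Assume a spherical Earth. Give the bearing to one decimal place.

95.4°

Δλ = 86.90 − 44.84 = 42.06°.
θ = atan2( sin Δλ · cos φ₂ , cos φ₁ · sin φ₂ − sin φ₁ · cos φ₂ · cos Δλ )
  = atan2(0.52347, -0.04943) = 95.395° → normalised to [0°, 360°): 95.395°.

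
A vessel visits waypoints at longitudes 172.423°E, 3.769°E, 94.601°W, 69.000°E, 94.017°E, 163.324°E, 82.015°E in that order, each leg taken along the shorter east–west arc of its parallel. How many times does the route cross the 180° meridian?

0

Leg 1: +172.423° → +3.769°, shortest Δλ = -168.654° (west) — does not cross 180°.
Leg 2: +3.769° → -94.601°, shortest Δλ = -98.37° (west) — does not cross 180°.
Leg 3: -94.601° → +69.000°, shortest Δλ = 163.601° (east) — does not cross 180°.
Leg 4: +69.000° → +94.017°, shortest Δλ = 25.017° (east) — does not cross 180°.
Leg 5: +94.017° → +163.324°, shortest Δλ = 69.307° (east) — does not cross 180°.
Leg 6: +163.324° → +82.015°, shortest Δλ = -81.309° (west) — does not cross 180°.
Total crossings: 0.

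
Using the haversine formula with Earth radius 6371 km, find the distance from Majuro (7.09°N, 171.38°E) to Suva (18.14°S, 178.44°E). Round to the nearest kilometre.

Δλ = 178.44 − 171.38 = 7.06°.
Δφ = -18.14 − 7.09 = -25.23°.
a = sin²(Δφ/2) + cos φ₁ · cos φ₂ · sin²(Δλ/2) = 0.051273.
c = 2·atan2(√a, √(1−a)) = 0.45683 rad → d = 6371·c ≈ 2910.48 km.

2910 km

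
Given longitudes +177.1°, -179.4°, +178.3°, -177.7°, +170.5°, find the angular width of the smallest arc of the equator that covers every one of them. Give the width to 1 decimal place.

Sort the longitudes: -179.4°, -177.7°, +170.5°, +177.1°, +178.3°.
Eastward gaps between consecutive values (wrapping around): 1.7°, 348.2°, 6.6°, 1.2°, 2.3°.
Largest gap = 348.2° ⇒ minimal covering band is its complement: 360° − 348.2° = 11.8°.
Band runs from +170.5° eastward to -177.7°, crossing the antimeridian.

11.8°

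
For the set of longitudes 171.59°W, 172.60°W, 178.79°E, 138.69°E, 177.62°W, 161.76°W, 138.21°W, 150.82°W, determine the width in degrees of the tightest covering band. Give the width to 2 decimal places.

Sort the longitudes: -177.62°, -172.60°, -171.59°, -161.76°, -150.82°, -138.21°, +138.69°, +178.79°.
Eastward gaps between consecutive values (wrapping around): 5.02°, 1.01°, 9.83°, 10.94°, 12.61°, 276.90°, 40.10°, 3.59°.
Largest gap = 276.90° ⇒ minimal covering band is its complement: 360° − 276.90° = 83.10°.
Band runs from +138.69° eastward to -138.21°, crossing the antimeridian.

83.10°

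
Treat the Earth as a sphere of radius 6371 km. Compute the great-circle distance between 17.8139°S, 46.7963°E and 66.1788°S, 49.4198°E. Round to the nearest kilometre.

Δλ = 49.4198 − 46.7963 = 2.6235°.
Δφ = -66.1788 − -17.8139 = -48.3649°.
a = sin²(Δφ/2) + cos φ₁ · cos φ₂ · sin²(Δλ/2) = 0.168009.
c = 2·atan2(√a, √(1−a)) = 0.84467 rad → d = 6371·c ≈ 5381.37 km.

5381 km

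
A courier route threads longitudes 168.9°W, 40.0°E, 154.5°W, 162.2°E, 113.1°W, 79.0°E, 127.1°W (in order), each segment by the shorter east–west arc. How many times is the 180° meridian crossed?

Leg 1: -168.9° → +40.0°, shortest Δλ = -151.1° (west) — crosses 180°.
Leg 2: +40.0° → -154.5°, shortest Δλ = 165.5° (east) — crosses 180°.
Leg 3: -154.5° → +162.2°, shortest Δλ = -43.3° (west) — crosses 180°.
Leg 4: +162.2° → -113.1°, shortest Δλ = 84.7° (east) — crosses 180°.
Leg 5: -113.1° → +79.0°, shortest Δλ = -167.9° (west) — crosses 180°.
Leg 6: +79.0° → -127.1°, shortest Δλ = 153.9° (east) — crosses 180°.
Total crossings: 6.

6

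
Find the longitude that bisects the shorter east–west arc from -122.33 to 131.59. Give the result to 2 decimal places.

Signed shortest Δλ from -122.33° to +131.59° is -106.08°.
Midpoint longitude = -122.33° + (-106.08°)/2 = -122.33° − 53.04° = -175.37°.
(The naïve average (-122.33 + +131.59)/2 = 4.63° is on the wrong side of the globe.)

-175.37°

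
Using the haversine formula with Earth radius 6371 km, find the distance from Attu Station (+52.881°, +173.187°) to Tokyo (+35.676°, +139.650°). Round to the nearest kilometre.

3237 km

Δλ = 139.650 − 173.187 = -33.537°.
Δφ = 35.676 − 52.881 = -17.205°.
a = sin²(Δφ/2) + cos φ₁ · cos φ₂ · sin²(Δλ/2) = 0.063177.
c = 2·atan2(√a, √(1−a)) = 0.50815 rad → d = 6371·c ≈ 3237.43 km.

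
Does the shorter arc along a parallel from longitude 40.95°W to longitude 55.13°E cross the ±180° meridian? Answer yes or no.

Signed shortest Δλ = ((55.13 − -40.95 + 180) mod 360) − 180 = 96.08°.
Going east by 96.08° from -40.95° reaches +55.13° without touching 180°.

No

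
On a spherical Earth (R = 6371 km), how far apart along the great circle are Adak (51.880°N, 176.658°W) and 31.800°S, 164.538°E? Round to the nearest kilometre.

9484 km

Δλ = 164.538 − -176.658 = 341.196°; wrapped into (−180°, 180°]: -18.804°.
Δφ = -31.800 − 51.880 = -83.680°.
a = sin²(Δφ/2) + cos φ₁ · cos φ₂ · sin²(Δλ/2) = 0.458960.
c = 2·atan2(√a, √(1−a)) = 1.48862 rad → d = 6371·c ≈ 9484.03 km.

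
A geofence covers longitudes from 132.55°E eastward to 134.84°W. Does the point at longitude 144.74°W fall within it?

Band width going east from +132.55° to -134.84°: ((-134.84 − 132.55) mod 360) = 92.61°.
Offset of -144.74° east of the west edge: ((-144.74 − 132.55) mod 360) = 82.71°.
82.71° ≤ 92.61° ⇒ inside.

Yes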